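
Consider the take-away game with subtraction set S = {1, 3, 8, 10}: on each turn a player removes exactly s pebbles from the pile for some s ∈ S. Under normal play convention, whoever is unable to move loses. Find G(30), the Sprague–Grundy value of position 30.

2

n :  0  1  2  3  4  5  6  7  8  9 10 11 12 13 14 15 16 17 18 19 20 21 22 23 24 25 26 27 28 29 30
G :  0  1  0  1  0  1  0  1  2  3  2  0  1  0  1  0  1  0  1  2  3  2  0  1  0  1  0  1  0  1  2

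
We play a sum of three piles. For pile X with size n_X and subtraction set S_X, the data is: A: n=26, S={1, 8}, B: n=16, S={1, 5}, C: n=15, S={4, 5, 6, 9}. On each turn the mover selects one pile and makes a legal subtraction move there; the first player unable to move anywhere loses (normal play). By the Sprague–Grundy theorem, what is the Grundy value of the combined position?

Pile A, S = {1, 8}:
G(0) = 0
G(1) = mex{0} = 1
G(2) = mex{1} = 0
G(3) = mex{0} = 1
G(4) = mex{1} = 0
G(5) = mex{0} = 1
G(6) = mex{1} = 0
G(7) = mex{0} = 1
G(8) = mex{1,0} = 2
G(9) = mex{2,1} = 0
G(10) = mex{0,0} = 1
G(11) = mex{1,1} = 0
G(12) = mex{0,0} = 1
G(13) = mex{1,1} = 0
G(14) = mex{0,0} = 1
G(15) = mex{1,1} = 0
G(16) = mex{0,2} = 1
G(17) = mex{1,0} = 2
G(18) = mex{2,1} = 0
G(19) = mex{0,0} = 1
G(20) = mex{1,1} = 0
G(21) = mex{0,0} = 1
G(22) = mex{1,1} = 0
G(23) = mex{0,0} = 1
G(24) = mex{1,1} = 0
G(25) = mex{0,2} = 1
G(26) = mex{1,0} = 2
G_A(26) = 2.
Pile B, S = {1, 5}:
n :  0  1  2  3  4  5  6  7  8  9 10 11 12 13 14 15 16
G :  0  1  0  1  0  1  0  1  0  1  0  1  0  1  0  1  0
G_B(16) = 0.
Pile C, S = {4, 5, 6, 9}:
G(0) = 0
G(1) = mex{} = 0
G(2) = mex{} = 0
G(3) = mex{} = 0
G(4) = mex{0} = 1
G(5) = mex{0,0} = 1
G(6) = mex{0,0,0} = 1
G(7) = mex{0,0,0} = 1
G(8) = mex{1,0,0} = 2
G(9) = mex{1,1,0,0} = 2
G(10) = mex{1,1,1,0} = 2
G(11) = mex{1,1,1,0} = 2
G(12) = mex{2,1,1,0} = 3
G(13) = mex{2,2,1,1} = 0
G(14) = mex{2,2,2,1} = 0
G(15) = mex{2,2,2,1} = 0
G_C(15) = 0.
Combined Grundy value = 2 ⊕ 0 ⊕ 0 = 2.

2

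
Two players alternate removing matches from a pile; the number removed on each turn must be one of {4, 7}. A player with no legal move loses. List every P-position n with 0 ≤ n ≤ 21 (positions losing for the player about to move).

0, 1, 2, 3, 11, 12, 13, 14

G(0) = 0
G(1) = mex{} = 0
G(2) = mex{} = 0
G(3) = mex{} = 0
G(4) = mex{0} = 1
G(5) = mex{0} = 1
G(6) = mex{0} = 1
G(7) = mex{0,0} = 1
G(8) = mex{1,0} = 2
G(9) = mex{1,0} = 2
G(10) = mex{1,0} = 2
G(11) = mex{1,1} = 0
G(12) = mex{2,1} = 0
G(13) = mex{2,1} = 0
G(14) = mex{2,1} = 0
G(15) = mex{0,2} = 1
G(16) = mex{0,2} = 1
G(17) = mex{0,2} = 1
G(18) = mex{0,0} = 1
G(19) = mex{1,0} = 2
G(20) = mex{1,0} = 2
G(21) = mex{1,0} = 2
P-positions are exactly the n with G(n) = 0.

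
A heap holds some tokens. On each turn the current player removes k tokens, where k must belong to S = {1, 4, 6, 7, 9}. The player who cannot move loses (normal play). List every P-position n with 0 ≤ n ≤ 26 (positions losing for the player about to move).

G(0) = 0
G(1) = mex{0} = 1
G(2) = mex{1} = 0
G(3) = mex{0} = 1
G(4) = mex{1,0} = 2
G(5) = mex{2,1} = 0
G(6) = mex{0,0,0} = 1
G(7) = mex{1,1,1,0} = 2
G(8) = mex{2,2,0,1} = 3
G(9) = mex{3,0,1,0,0} = 2
G(10) = mex{2,1,2,1,1} = 0
G(11) = mex{0,2,0,2,0} = 1
G(12) = mex{1,3,1,0,1} = 2
G(13) = mex{2,2,2,1,2} = 0
G(14) = mex{0,0,3,2,0} = 1
G(15) = mex{1,1,2,3,1} = 0
G(16) = mex{0,2,0,2,2} = 1
G(17) = mex{1,0,1,0,3} = 2
G(18) = mex{2,1,2,1,2} = 0
G(19) = mex{0,0,0,2,0} = 1
G(20) = mex{1,1,1,0,1} = 2
G(21) = mex{2,2,0,1,2} = 3
G(22) = mex{3,0,1,0,0} = 2
G(23) = mex{2,1,2,1,1} = 0
G(24) = mex{0,2,0,2,0} = 1
G(25) = mex{1,3,1,0,1} = 2
G(26) = mex{2,2,2,1,2} = 0
P-positions are exactly the n with G(n) = 0.

0, 2, 5, 10, 13, 15, 18, 23, 26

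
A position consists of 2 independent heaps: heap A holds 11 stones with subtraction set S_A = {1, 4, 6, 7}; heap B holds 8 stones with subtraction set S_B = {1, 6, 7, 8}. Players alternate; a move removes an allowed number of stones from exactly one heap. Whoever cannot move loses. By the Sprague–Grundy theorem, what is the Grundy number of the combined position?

Heap A, S = {1, 4, 6, 7}:
n :  0  1  2  3  4  5  6  7  8  9 10 11
G :  0  1  0  1  2  0  1  2  3  2  0  1
G_A(11) = 1.
Heap B, S = {1, 6, 7, 8}:
G(0) = 0
G(1) = mex{0} = 1
G(2) = mex{1} = 0
G(3) = mex{0} = 1
G(4) = mex{1} = 0
G(5) = mex{0} = 1
G(6) = mex{1,0} = 2
G(7) = mex{2,1,0} = 3
G(8) = mex{3,0,1,0} = 2
G_B(8) = 2.
Combined Grundy value = 1 ⊕ 2 = 3.

3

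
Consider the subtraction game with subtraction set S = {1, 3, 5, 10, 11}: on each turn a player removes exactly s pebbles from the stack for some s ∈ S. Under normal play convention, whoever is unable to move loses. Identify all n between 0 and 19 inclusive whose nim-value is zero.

n :  0  1  2  3  4  5  6  7  8  9 10 11 12 13 14 15 16 17 18 19
G :  0  1  0  1  0  1  0  1  0  1  2  3  2  3  2  3  2  3  2  3
P-positions are exactly the n with G(n) = 0.

0, 2, 4, 6, 8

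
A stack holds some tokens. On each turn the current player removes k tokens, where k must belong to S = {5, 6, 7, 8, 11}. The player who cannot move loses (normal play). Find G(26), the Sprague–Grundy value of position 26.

G(0) = 0
G(1) = mex{} = 0
G(2) = mex{} = 0
G(3) = mex{} = 0
G(4) = mex{} = 0
G(5) = mex{0} = 1
G(6) = mex{0,0} = 1
G(7) = mex{0,0,0} = 1
G(8) = mex{0,0,0,0} = 1
G(9) = mex{0,0,0,0} = 1
G(10) = mex{1,0,0,0} = 2
G(11) = mex{1,1,0,0,0} = 2
G(12) = mex{1,1,1,0,0} = 2
G(13) = mex{1,1,1,1,0} = 2
G(14) = mex{1,1,1,1,0} = 2
G(15) = mex{2,1,1,1,0} = 3
G(16) = mex{2,2,1,1,1} = 0
G(17) = mex{2,2,2,1,1} = 0
G(18) = mex{2,2,2,2,1} = 0
G(19) = mex{2,2,2,2,1} = 0
G(20) = mex{3,2,2,2,1} = 0
G(21) = mex{0,3,2,2,2} = 1
G(22) = mex{0,0,3,2,2} = 1
G(23) = mex{0,0,0,3,2} = 1
G(24) = mex{0,0,0,0,2} = 1
G(25) = mex{0,0,0,0,2} = 1
G(26) = mex{1,0,0,0,3} = 2

2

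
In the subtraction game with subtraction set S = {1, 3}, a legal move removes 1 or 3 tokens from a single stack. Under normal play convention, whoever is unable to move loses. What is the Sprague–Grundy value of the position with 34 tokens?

G(0) = 0
G(1) = mex{0} = 1
G(2) = mex{1} = 0
G(3) = mex{0,0} = 1
G(4) = mex{1,1} = 0
G(5) = mex{0,0} = 1
G(6) = mex{1,1} = 0
G(7) = mex{0,0} = 1
G(8) = mex{1,1} = 0
G(9) = mex{0,0} = 1
G(10) = mex{1,1} = 0
G(11) = mex{0,0} = 1
G(12) = mex{1,1} = 0
G(13) = mex{0,0} = 1
G(14) = mex{1,1} = 0
G(15) = mex{0,0} = 1
G(16) = mex{1,1} = 0
G(17) = mex{0,0} = 1
G(18) = mex{1,1} = 0
G(19) = mex{0,0} = 1
G(20) = mex{1,1} = 0
G(21) = mex{0,0} = 1
G(22) = mex{1,1} = 0
G(23) = mex{0,0} = 1
G(24) = mex{1,1} = 0
G(25) = mex{0,0} = 1
G(26) = mex{1,1} = 0
G(27) = mex{0,0} = 1
G(28) = mex{1,1} = 0
G(29) = mex{0,0} = 1
G(30) = mex{1,1} = 0
G(31) = mex{0,0} = 1
G(32) = mex{1,1} = 0
G(33) = mex{0,0} = 1
G(34) = mex{1,1} = 0

0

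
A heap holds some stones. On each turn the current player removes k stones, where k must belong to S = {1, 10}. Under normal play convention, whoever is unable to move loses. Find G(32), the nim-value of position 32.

n :  0  1  2  3  4  5  6  7  8  9 10 11 12 13 14 15 16 17 18 19 20 21 22 23 24 25 26 27 28 29 30 31 32
G :  0  1  0  1  0  1  0  1  0  1  2  0  1  0  1  0  1  0  1  0  1  2  0  1  0  1  0  1  0  1  0  1  2

2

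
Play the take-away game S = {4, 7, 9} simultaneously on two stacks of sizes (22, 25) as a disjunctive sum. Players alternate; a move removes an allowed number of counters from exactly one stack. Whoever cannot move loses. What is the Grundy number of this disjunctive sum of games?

1

All stacks use S = {4, 7, 9}:
n :  0  1  2  3  4  5  6  7  8  9 10 11 12 13 14 15 16 17 18 19 20 21 22 23 24 25
G :  0  0  0  0  1  1  1  1  2  2  2  2  3  0  0  0  0  1  1  1  1  2  2  2  2  3
Stack A: G(22) = 2.
Stack B: G(25) = 3.
Combined Grundy value = 2 ⊕ 3 = 1.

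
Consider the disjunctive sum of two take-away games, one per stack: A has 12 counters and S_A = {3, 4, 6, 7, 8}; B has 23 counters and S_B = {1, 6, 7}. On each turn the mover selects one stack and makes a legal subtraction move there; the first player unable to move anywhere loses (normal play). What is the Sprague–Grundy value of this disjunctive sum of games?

3

Stack A, S = {3, 4, 6, 7, 8}:
G(0) = 0
G(1) = mex{} = 0
G(2) = mex{} = 0
G(3) = mex{0} = 1
G(4) = mex{0,0} = 1
G(5) = mex{0,0} = 1
G(6) = mex{1,0,0} = 2
G(7) = mex{1,1,0,0} = 2
G(8) = mex{1,1,0,0,0} = 2
G(9) = mex{2,1,1,0,0} = 3
G(10) = mex{2,2,1,1,0} = 3
G(11) = mex{2,2,1,1,1} = 0
G(12) = mex{3,2,2,1,1} = 0
G_A(12) = 0.
Stack B, S = {1, 6, 7}:
G(0) = 0
G(1) = mex{0} = 1
G(2) = mex{1} = 0
G(3) = mex{0} = 1
G(4) = mex{1} = 0
G(5) = mex{0} = 1
G(6) = mex{1,0} = 2
G(7) = mex{2,1,0} = 3
G(8) = mex{3,0,1} = 2
G(9) = mex{2,1,0} = 3
G(10) = mex{3,0,1} = 2
G(11) = mex{2,1,0} = 3
G(12) = mex{3,2,1} = 0
G(13) = mex{0,3,2} = 1
G(14) = mex{1,2,3} = 0
G(15) = mex{0,3,2} = 1
G(16) = mex{1,2,3} = 0
G(17) = mex{0,3,2} = 1
G(18) = mex{1,0,3} = 2
G(19) = mex{2,1,0} = 3
G(20) = mex{3,0,1} = 2
G(21) = mex{2,1,0} = 3
G(22) = mex{3,0,1} = 2
G(23) = mex{2,1,0} = 3
G_B(23) = 3.
Combined Grundy value = 0 ⊕ 3 = 3.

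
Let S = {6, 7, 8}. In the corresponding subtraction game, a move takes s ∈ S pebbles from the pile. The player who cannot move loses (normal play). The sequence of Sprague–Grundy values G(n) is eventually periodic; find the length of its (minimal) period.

n :  0  1  2  3  4  5  6  7  8  9 10 11 12 13 14 15 16 17 18 19 20 21 22 23 24 25 26 27 28 29
G :  0  0  0  0  0  0  1  1  1  1  1  1  2  2  0  0  0  0  0  0  1  1  1  1  1  1  2  2  0  0
G(n+14) = G(n) holds for n = 0,…,7 (a full window of length max(S) = 8), so the sequence is purely periodic with period 14.

14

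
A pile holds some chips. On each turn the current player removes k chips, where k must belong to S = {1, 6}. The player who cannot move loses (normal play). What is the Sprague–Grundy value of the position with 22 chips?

1

n :  0  1  2  3  4  5  6  7  8  9 10 11 12 13 14 15 16 17 18 19 20 21 22
G :  0  1  0  1  0  1  2  0  1  0  1  0  1  2  0  1  0  1  0  1  2  0  1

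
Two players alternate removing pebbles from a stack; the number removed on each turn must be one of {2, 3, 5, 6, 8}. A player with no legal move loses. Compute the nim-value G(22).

G(0) = 0
G(1) = mex{} = 0
G(2) = mex{0} = 1
G(3) = mex{0,0} = 1
G(4) = mex{1,0} = 2
G(5) = mex{1,1,0} = 2
G(6) = mex{2,1,0,0} = 3
G(7) = mex{2,2,1,0} = 3
G(8) = mex{3,2,1,1,0} = 4
G(9) = mex{3,3,2,1,0} = 4
G(10) = mex{4,3,2,2,1} = 0
G(11) = mex{4,4,3,2,1} = 0
G(12) = mex{0,4,3,3,2} = 1
G(13) = mex{0,0,4,3,2} = 1
G(14) = mex{1,0,4,4,3} = 2
G(15) = mex{1,1,0,4,3} = 2
G(16) = mex{2,1,0,0,4} = 3
G(17) = mex{2,2,1,0,4} = 3
G(18) = mex{3,2,1,1,0} = 4
G(19) = mex{3,3,2,1,0} = 4
G(20) = mex{4,3,2,2,1} = 0
G(21) = mex{4,4,3,2,1} = 0
G(22) = mex{0,4,3,3,2} = 1

1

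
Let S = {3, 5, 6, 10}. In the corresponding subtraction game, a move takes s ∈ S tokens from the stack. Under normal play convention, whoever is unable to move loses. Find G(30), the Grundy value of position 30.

n :  0  1  2  3  4  5  6  7  8  9 10 11 12 13 14 15 16 17 18 19 20 21 22 23 24 25 26 27 28 29 30
G :  0  0  0  1  1  1  2  2  2  0  3  3  1  0  4  2  1  0  3  2  1  0  3  2  1  0  3  2  1  0  3

3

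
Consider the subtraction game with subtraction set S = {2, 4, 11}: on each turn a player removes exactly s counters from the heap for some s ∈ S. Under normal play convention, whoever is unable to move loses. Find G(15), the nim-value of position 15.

n :  0  1  2  3  4  5  6  7  8  9 10 11 12 13 14 15
G :  0  0  1  1  2  2  0  0  1  1  2  2  3  0  0  1

1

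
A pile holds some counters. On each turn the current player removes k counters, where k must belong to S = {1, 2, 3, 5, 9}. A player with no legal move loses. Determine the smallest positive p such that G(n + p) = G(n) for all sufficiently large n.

4

G(0) = 0
G(1) = mex{0} = 1
G(2) = mex{1,0} = 2
G(3) = mex{2,1,0} = 3
G(4) = mex{3,2,1} = 0
G(5) = mex{0,3,2,0} = 1
G(6) = mex{1,0,3,1} = 2
G(7) = mex{2,1,0,2} = 3
G(8) = mex{3,2,1,3} = 0
G(9) = mex{0,3,2,0,0} = 1
G(10) = mex{1,0,3,1,1} = 2
G(11) = mex{2,1,0,2,2} = 3
G(12) = mex{3,2,1,3,3} = 0
G(13) = mex{0,3,2,0,0} = 1
G(14) = mex{1,0,3,1,1} = 2
G(n+4) = G(n) holds for n = 0,…,8 (a full window of length max(S) = 9), so the sequence is purely periodic with period 4.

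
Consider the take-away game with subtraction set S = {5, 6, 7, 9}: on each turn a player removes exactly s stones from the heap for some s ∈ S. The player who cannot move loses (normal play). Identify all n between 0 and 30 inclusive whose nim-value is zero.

0, 1, 2, 3, 4, 14, 15, 16, 17, 18, 28, 29, 30

G(0) = 0
G(1) = mex{} = 0
G(2) = mex{} = 0
G(3) = mex{} = 0
G(4) = mex{} = 0
G(5) = mex{0} = 1
G(6) = mex{0,0} = 1
G(7) = mex{0,0,0} = 1
G(8) = mex{0,0,0} = 1
G(9) = mex{0,0,0,0} = 1
G(10) = mex{1,0,0,0} = 2
G(11) = mex{1,1,0,0} = 2
G(12) = mex{1,1,1,0} = 2
G(13) = mex{1,1,1,0} = 2
G(14) = mex{1,1,1,1} = 0
G(15) = mex{2,1,1,1} = 0
G(16) = mex{2,2,1,1} = 0
G(17) = mex{2,2,2,1} = 0
G(18) = mex{2,2,2,1} = 0
G(19) = mex{0,2,2,2} = 1
G(20) = mex{0,0,2,2} = 1
G(21) = mex{0,0,0,2} = 1
G(22) = mex{0,0,0,2} = 1
G(23) = mex{0,0,0,0} = 1
G(24) = mex{1,0,0,0} = 2
G(25) = mex{1,1,0,0} = 2
G(26) = mex{1,1,1,0} = 2
G(27) = mex{1,1,1,0} = 2
G(28) = mex{1,1,1,1} = 0
G(29) = mex{2,1,1,1} = 0
G(30) = mex{2,2,1,1} = 0
P-positions are exactly the n with G(n) = 0.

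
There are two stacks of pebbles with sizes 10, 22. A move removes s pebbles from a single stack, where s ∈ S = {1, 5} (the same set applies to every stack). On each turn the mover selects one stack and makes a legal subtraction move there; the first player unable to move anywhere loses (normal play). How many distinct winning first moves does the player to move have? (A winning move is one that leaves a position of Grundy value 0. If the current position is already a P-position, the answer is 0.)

0

All stacks use S = {1, 5}:
G(0) = 0
G(1) = mex{0} = 1
G(2) = mex{1} = 0
G(3) = mex{0} = 1
G(4) = mex{1} = 0
G(5) = mex{0,0} = 1
G(6) = mex{1,1} = 0
G(7) = mex{0,0} = 1
G(8) = mex{1,1} = 0
G(9) = mex{0,0} = 1
G(10) = mex{1,1} = 0
G(11) = mex{0,0} = 1
G(12) = mex{1,1} = 0
G(13) = mex{0,0} = 1
G(14) = mex{1,1} = 0
G(15) = mex{0,0} = 1
G(16) = mex{1,1} = 0
G(17) = mex{0,0} = 1
G(18) = mex{1,1} = 0
G(19) = mex{0,0} = 1
G(20) = mex{1,1} = 0
G(21) = mex{0,0} = 1
G(22) = mex{1,1} = 0
Stack A: G(10) = 0.
Stack B: G(22) = 0.
Combined Grundy value = 0 ⊕ 0 = 0.
A winning move leaves total XOR = 0, i.e. changes one component's Grundy value g to g ⊕ X where X is the current total.
Stack A: target g' = 0⊕0 = 0, but every legal move changes the Grundy value (mex property), so 0 moves.
Stack B: target g' = 0⊕0 = 0, but every legal move changes the Grundy value (mex property), so 0 moves.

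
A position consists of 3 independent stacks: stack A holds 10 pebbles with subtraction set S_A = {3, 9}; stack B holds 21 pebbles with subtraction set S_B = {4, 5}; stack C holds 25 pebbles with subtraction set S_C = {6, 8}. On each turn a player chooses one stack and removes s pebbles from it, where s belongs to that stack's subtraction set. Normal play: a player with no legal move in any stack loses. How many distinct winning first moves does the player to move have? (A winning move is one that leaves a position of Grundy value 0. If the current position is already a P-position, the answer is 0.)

Stack A, S = {3, 9}:
n :  0  1  2  3  4  5  6  7  8  9 10
G :  0  0  0  1  1  1  0  0  0  1  1
G_A(10) = 1.
Stack B, S = {4, 5}:
n :  0  1  2  3  4  5  6  7  8  9 10 11 12 13 14 15 16 17 18 19 20 21
G :  0  0  0  0  1  1  1  1  2  0  0  0  0  1  1  1  1  2  0  0  0  0
G_B(21) = 0.
Stack C, S = {6, 8}:
n :  0  1  2  3  4  5  6  7  8  9 10 11 12 13 14 15 16 17 18 19 20 21 22 23 24 25
G :  0  0  0  0  0  0  1  1  1  1  1  1  2  2  0  0  0  0  0  0  1  1  1  1  1  1
G_C(25) = 1.
Combined Grundy value = 1 ⊕ 0 ⊕ 1 = 0.
A winning move leaves total XOR = 0, i.e. changes one component's Grundy value g to g ⊕ X where X is the current total.
Stack A: target g' = 1⊕0 = 1, but every legal move changes the Grundy value (mex property), so 0 moves.
Stack B: target g' = 0⊕0 = 0, but every legal move changes the Grundy value (mex property), so 0 moves.
Stack C: target g' = 1⊕0 = 1, but every legal move changes the Grundy value (mex property), so 0 moves.

0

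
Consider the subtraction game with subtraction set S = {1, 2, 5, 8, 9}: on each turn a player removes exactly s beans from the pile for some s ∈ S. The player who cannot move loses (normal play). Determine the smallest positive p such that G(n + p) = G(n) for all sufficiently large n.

10

n :  0  1  2  3  4  5  6  7  8  9 10 11 12 13 14 15 16 17 18 19 20 21
G :  0  1  2  0  1  2  0  1  2  3  0  1  2  0  1  2  0  1  2  3  0  1
G(n+10) = G(n) holds for n = 0,…,8 (a full window of length max(S) = 9), so the sequence is purely periodic with period 10.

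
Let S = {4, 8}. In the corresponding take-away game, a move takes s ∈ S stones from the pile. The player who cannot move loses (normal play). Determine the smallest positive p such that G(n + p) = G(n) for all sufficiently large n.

n :  0  1  2  3  4  5  6  7  8  9 10 11 12 13 14 15 16 17 18 19 20 21 22 23 24 25
G :  0  0  0  0  1  1  1  1  2  2  2  2  0  0  0  0  1  1  1  1  2  2  2  2  0  0
G(n+12) = G(n) holds for n = 0,…,7 (a full window of length max(S) = 8), so the sequence is purely periodic with period 12.

12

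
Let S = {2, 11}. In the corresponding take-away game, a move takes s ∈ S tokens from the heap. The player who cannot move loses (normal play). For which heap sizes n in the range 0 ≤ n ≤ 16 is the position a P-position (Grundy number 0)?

0, 1, 4, 5, 8, 9, 13, 14

G(0) = 0
G(1) = mex{} = 0
G(2) = mex{0} = 1
G(3) = mex{0} = 1
G(4) = mex{1} = 0
G(5) = mex{1} = 0
G(6) = mex{0} = 1
G(7) = mex{0} = 1
G(8) = mex{1} = 0
G(9) = mex{1} = 0
G(10) = mex{0} = 1
G(11) = mex{0,0} = 1
G(12) = mex{1,0} = 2
G(13) = mex{1,1} = 0
G(14) = mex{2,1} = 0
G(15) = mex{0,0} = 1
G(16) = mex{0,0} = 1
P-positions are exactly the n with G(n) = 0.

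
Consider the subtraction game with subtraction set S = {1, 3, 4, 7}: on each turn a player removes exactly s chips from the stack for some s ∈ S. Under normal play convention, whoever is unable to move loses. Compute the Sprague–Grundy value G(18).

n :  0  1  2  3  4  5  6  7  8  9 10 11 12 13 14 15 16 17 18
G :  0  1  0  1  2  3  2  3  0  1  0  1  2  3  2  3  0  1  0

0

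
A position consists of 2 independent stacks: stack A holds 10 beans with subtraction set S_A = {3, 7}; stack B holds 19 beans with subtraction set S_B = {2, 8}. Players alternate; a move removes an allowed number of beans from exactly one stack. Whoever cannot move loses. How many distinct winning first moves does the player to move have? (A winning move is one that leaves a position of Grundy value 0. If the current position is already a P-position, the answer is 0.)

Stack A, S = {3, 7}:
n :  0  1  2  3  4  5  6  7  8  9 10
G :  0  0  0  1  1  1  0  2  2  1  0
G_A(10) = 0.
Stack B, S = {2, 8}:
G(0) = 0
G(1) = mex{} = 0
G(2) = mex{0} = 1
G(3) = mex{0} = 1
G(4) = mex{1} = 0
G(5) = mex{1} = 0
G(6) = mex{0} = 1
G(7) = mex{0} = 1
G(8) = mex{1,0} = 2
G(9) = mex{1,0} = 2
G(10) = mex{2,1} = 0
G(11) = mex{2,1} = 0
G(12) = mex{0,0} = 1
G(13) = mex{0,0} = 1
G(14) = mex{1,1} = 0
G(15) = mex{1,1} = 0
G(16) = mex{0,2} = 1
G(17) = mex{0,2} = 1
G(18) = mex{1,0} = 2
G(19) = mex{1,0} = 2
G_B(19) = 2.
Combined Grundy value = 0 ⊕ 2 = 2.
A winning move leaves total XOR = 0, i.e. changes one component's Grundy value g to g ⊕ X where X is the current total.
Stack A: need g' = 0⊕2 = 2. Options: 10−3→G=2, 10−7→G=1. Hits: 1.
Stack B: need g' = 2⊕2 = 0. Options: 19−2→G=1, 19−8→G=0. Hits: 1.

2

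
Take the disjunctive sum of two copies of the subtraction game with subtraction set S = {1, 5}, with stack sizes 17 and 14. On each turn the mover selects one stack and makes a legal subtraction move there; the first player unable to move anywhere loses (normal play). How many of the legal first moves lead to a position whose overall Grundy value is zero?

4

All stacks use S = {1, 5}:
G(0) = 0
G(1) = mex{0} = 1
G(2) = mex{1} = 0
G(3) = mex{0} = 1
G(4) = mex{1} = 0
G(5) = mex{0,0} = 1
G(6) = mex{1,1} = 0
G(7) = mex{0,0} = 1
G(8) = mex{1,1} = 0
G(9) = mex{0,0} = 1
G(10) = mex{1,1} = 0
G(11) = mex{0,0} = 1
G(12) = mex{1,1} = 0
G(13) = mex{0,0} = 1
G(14) = mex{1,1} = 0
G(15) = mex{0,0} = 1
G(16) = mex{1,1} = 0
G(17) = mex{0,0} = 1
Stack A: G(17) = 1.
Stack B: G(14) = 0.
Combined Grundy value = 1 ⊕ 0 = 1.
A winning move leaves total XOR = 0, i.e. changes one component's Grundy value g to g ⊕ X where X is the current total.
Stack A: need g' = 1⊕1 = 0. Options: 17−1→G=0, 17−5→G=0. Hits: 2.
Stack B: need g' = 0⊕1 = 1. Options: 14−1→G=1, 14−5→G=1. Hits: 2.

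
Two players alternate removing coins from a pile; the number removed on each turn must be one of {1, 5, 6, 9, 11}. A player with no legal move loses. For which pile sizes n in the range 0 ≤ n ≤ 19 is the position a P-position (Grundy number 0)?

0, 2, 4, 12, 14, 16

n :  0  1  2  3  4  5  6  7  8  9 10 11 12 13 14 15 16 17 18 19
G :  0  1  0  1  0  1  2  3  2  3  2  3  0  1  0  1  0  1  2  3
P-positions are exactly the n with G(n) = 0.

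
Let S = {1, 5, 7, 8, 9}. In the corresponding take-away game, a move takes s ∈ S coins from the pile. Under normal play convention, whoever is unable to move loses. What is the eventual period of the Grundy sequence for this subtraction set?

G(0) = 0
G(1) = mex{0} = 1
G(2) = mex{1} = 0
G(3) = mex{0} = 1
G(4) = mex{1} = 0
G(5) = mex{0,0} = 1
G(6) = mex{1,1} = 0
G(7) = mex{0,0,0} = 1
G(8) = mex{1,1,1,0} = 2
G(9) = mex{2,0,0,1,0} = 3
G(10) = mex{3,1,1,0,1} = 2
G(11) = mex{2,0,0,1,0} = 3
G(12) = mex{3,1,1,0,1} = 2
G(13) = mex{2,2,0,1,0} = 3
G(14) = mex{3,3,1,0,1} = 2
G(15) = mex{2,2,2,1,0} = 3
G(16) = mex{3,3,3,2,1} = 0
G(17) = mex{0,2,2,3,2} = 1
G(18) = mex{1,3,3,2,3} = 0
G(19) = mex{0,2,2,3,2} = 1
G(20) = mex{1,3,3,2,3} = 0
G(21) = mex{0,0,2,3,2} = 1
G(22) = mex{1,1,3,2,3} = 0
G(23) = mex{0,0,0,3,2} = 1
G(24) = mex{1,1,1,0,3} = 2
G(25) = mex{2,0,0,1,0} = 3
G(26) = mex{3,1,1,0,1} = 2
G(27) = mex{2,0,0,1,0} = 3
G(28) = mex{3,1,1,0,1} = 2
G(29) = mex{2,2,0,1,0} = 3
G(30) = mex{3,3,1,0,1} = 2
G(31) = mex{2,2,2,1,0} = 3
G(32) = mex{3,3,3,2,1} = 0
G(33) = mex{0,2,2,3,2} = 1
G(n+16) = G(n) holds for n = 0,…,8 (a full window of length max(S) = 9), so the sequence is purely periodic with period 16.

16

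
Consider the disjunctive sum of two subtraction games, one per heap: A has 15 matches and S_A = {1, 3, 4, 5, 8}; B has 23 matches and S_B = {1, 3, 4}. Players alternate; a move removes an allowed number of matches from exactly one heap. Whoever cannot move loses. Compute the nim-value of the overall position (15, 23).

2

Heap A, S = {1, 3, 4, 5, 8}:
n :  0  1  2  3  4  5  6  7  8  9 10 11 12 13 14 15
G :  0  1  0  1  2  3  2  3  4  0  1  0  1  2  3  2
G_A(15) = 2.
Heap B, S = {1, 3, 4}:
G(0) = 0
G(1) = mex{0} = 1
G(2) = mex{1} = 0
G(3) = mex{0,0} = 1
G(4) = mex{1,1,0} = 2
G(5) = mex{2,0,1} = 3
G(6) = mex{3,1,0} = 2
G(7) = mex{2,2,1} = 0
G(8) = mex{0,3,2} = 1
G(9) = mex{1,2,3} = 0
G(10) = mex{0,0,2} = 1
G(11) = mex{1,1,0} = 2
G(12) = mex{2,0,1} = 3
G(13) = mex{3,1,0} = 2
G(14) = mex{2,2,1} = 0
G(15) = mex{0,3,2} = 1
G(16) = mex{1,2,3} = 0
G(17) = mex{0,0,2} = 1
G(18) = mex{1,1,0} = 2
G(19) = mex{2,0,1} = 3
G(20) = mex{3,1,0} = 2
G(21) = mex{2,2,1} = 0
G(22) = mex{0,3,2} = 1
G(23) = mex{1,2,3} = 0
G_B(23) = 0.
Combined Grundy value = 2 ⊕ 0 = 2.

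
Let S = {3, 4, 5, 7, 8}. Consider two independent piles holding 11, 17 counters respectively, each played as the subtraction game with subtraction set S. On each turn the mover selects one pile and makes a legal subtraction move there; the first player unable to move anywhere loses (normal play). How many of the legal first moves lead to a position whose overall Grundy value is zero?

All piles use S = {3, 4, 5, 7, 8}:
n :  0  1  2  3  4  5  6  7  8  9 10 11 12 13 14 15 16 17
G :  0  0  0  1  1  1  2  2  2  3  3  0  0  0  1  1  1  2
Pile A: G(11) = 0.
Pile B: G(17) = 2.
Combined Grundy value = 0 ⊕ 2 = 2.
A winning move leaves total XOR = 0, i.e. changes one component's Grundy value g to g ⊕ X where X is the current total.
Pile A: need g' = 0⊕2 = 2. Options: 11−3→G=2, 11−4→G=2, 11−5→G=2, 11−7→G=1, 11−8→G=1. Hits: 3.
Pile B: need g' = 2⊕2 = 0. Options: 17−3→G=1, 17−4→G=0, 17−5→G=0, 17−7→G=3, 17−8→G=3. Hits: 2.

5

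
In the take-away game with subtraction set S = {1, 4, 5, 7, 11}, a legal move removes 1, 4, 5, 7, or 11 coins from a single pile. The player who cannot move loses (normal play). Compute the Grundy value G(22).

2

n :  0  1  2  3  4  5  6  7  8  9 10 11 12 13 14 15 16 17 18 19 20 21 22
G :  0  1  0  1  2  3  2  3  0  1  0  1  2  3  2  3  0  1  0  1  2  3  2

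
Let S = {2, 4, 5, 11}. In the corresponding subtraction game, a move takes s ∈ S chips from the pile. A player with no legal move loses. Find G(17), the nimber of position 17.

1

G(0) = 0
G(1) = mex{} = 0
G(2) = mex{0} = 1
G(3) = mex{0} = 1
G(4) = mex{1,0} = 2
G(5) = mex{1,0,0} = 2
G(6) = mex{2,1,0} = 3
G(7) = mex{2,1,1} = 0
G(8) = mex{3,2,1} = 0
G(9) = mex{0,2,2} = 1
G(10) = mex{0,3,2} = 1
G(11) = mex{1,0,3,0} = 2
G(12) = mex{1,0,0,0} = 2
G(13) = mex{2,1,0,1} = 3
G(14) = mex{2,1,1,1} = 0
G(15) = mex{3,2,1,2} = 0
G(16) = mex{0,2,2,2} = 1
G(17) = mex{0,3,2,3} = 1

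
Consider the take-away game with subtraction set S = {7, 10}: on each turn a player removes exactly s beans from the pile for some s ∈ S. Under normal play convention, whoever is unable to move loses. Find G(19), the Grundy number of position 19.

G(0) = 0
G(1) = mex{} = 0
G(2) = mex{} = 0
G(3) = mex{} = 0
G(4) = mex{} = 0
G(5) = mex{} = 0
G(6) = mex{} = 0
G(7) = mex{0} = 1
G(8) = mex{0} = 1
G(9) = mex{0} = 1
G(10) = mex{0,0} = 1
G(11) = mex{0,0} = 1
G(12) = mex{0,0} = 1
G(13) = mex{0,0} = 1
G(14) = mex{1,0} = 2
G(15) = mex{1,0} = 2
G(16) = mex{1,0} = 2
G(17) = mex{1,1} = 0
G(18) = mex{1,1} = 0
G(19) = mex{1,1} = 0

0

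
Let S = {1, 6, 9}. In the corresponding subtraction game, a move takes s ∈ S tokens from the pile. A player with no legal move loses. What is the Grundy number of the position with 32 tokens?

n :  0  1  2  3  4  5  6  7  8  9 10 11 12 13 14 15 16 17 18 19 20 21 22 23 24 25 26 27 28 29 30 31 32
G :  0  1  0  1  0  1  2  0  1  2  3  2  0  1  0  1  2  0  1  0  1  2  0  1  0  1  2  0  1  0  1  2  0

0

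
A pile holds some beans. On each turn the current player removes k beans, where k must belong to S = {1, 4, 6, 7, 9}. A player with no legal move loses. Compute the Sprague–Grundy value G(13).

G(0) = 0
G(1) = mex{0} = 1
G(2) = mex{1} = 0
G(3) = mex{0} = 1
G(4) = mex{1,0} = 2
G(5) = mex{2,1} = 0
G(6) = mex{0,0,0} = 1
G(7) = mex{1,1,1,0} = 2
G(8) = mex{2,2,0,1} = 3
G(9) = mex{3,0,1,0,0} = 2
G(10) = mex{2,1,2,1,1} = 0
G(11) = mex{0,2,0,2,0} = 1
G(12) = mex{1,3,1,0,1} = 2
G(13) = mex{2,2,2,1,2} = 0

0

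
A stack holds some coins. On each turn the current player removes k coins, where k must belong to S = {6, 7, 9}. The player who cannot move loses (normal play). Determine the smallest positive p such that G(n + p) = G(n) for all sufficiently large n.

15

n :  0  1  2  3  4  5  6  7  8  9 10 11 12 13 14 15 16 17 18 19 20 21 22 23 24 25 26 27 28 29 30 31
G :  0  0  0  0  0  0  1  1  1  1  1  1  2  2  2  0  0  0  0  0  0  1  1  1  1  1  1  2  2  2  0  0
G(n+15) = G(n) holds for n = 0,…,8 (a full window of length max(S) = 9), so the sequence is purely periodic with period 15.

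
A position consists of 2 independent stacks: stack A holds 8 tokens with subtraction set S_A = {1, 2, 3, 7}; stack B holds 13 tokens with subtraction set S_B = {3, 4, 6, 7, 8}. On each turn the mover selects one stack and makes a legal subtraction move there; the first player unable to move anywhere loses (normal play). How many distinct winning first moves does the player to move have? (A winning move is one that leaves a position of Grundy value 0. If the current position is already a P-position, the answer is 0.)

Stack A, S = {1, 2, 3, 7}:
G(0) = 0
G(1) = mex{0} = 1
G(2) = mex{1,0} = 2
G(3) = mex{2,1,0} = 3
G(4) = mex{3,2,1} = 0
G(5) = mex{0,3,2} = 1
G(6) = mex{1,0,3} = 2
G(7) = mex{2,1,0,0} = 3
G(8) = mex{3,2,1,1} = 0
G_A(8) = 0.
Stack B, S = {3, 4, 6, 7, 8}:
n :  0  1  2  3  4  5  6  7  8  9 10 11 12 13
G :  0  0  0  1  1  1  2  2  2  3  3  0  0  0
G_B(13) = 0.
Combined Grundy value = 0 ⊕ 0 = 0.
A winning move leaves total XOR = 0, i.e. changes one component's Grundy value g to g ⊕ X where X is the current total.
Stack A: target g' = 0⊕0 = 0, but every legal move changes the Grundy value (mex property), so 0 moves.
Stack B: target g' = 0⊕0 = 0, but every legal move changes the Grundy value (mex property), so 0 moves.

0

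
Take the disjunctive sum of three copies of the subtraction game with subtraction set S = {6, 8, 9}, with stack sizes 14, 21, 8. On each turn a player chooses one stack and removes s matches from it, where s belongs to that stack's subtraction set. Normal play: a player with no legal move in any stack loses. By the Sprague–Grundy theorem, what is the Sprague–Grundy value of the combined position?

All stacks use S = {6, 8, 9}:
G(0) = 0
G(1) = mex{} = 0
G(2) = mex{} = 0
G(3) = mex{} = 0
G(4) = mex{} = 0
G(5) = mex{} = 0
G(6) = mex{0} = 1
G(7) = mex{0} = 1
G(8) = mex{0,0} = 1
G(9) = mex{0,0,0} = 1
G(10) = mex{0,0,0} = 1
G(11) = mex{0,0,0} = 1
G(12) = mex{1,0,0} = 2
G(13) = mex{1,0,0} = 2
G(14) = mex{1,1,0} = 2
G(15) = mex{1,1,1} = 0
G(16) = mex{1,1,1} = 0
G(17) = mex{1,1,1} = 0
G(18) = mex{2,1,1} = 0
G(19) = mex{2,1,1} = 0
G(20) = mex{2,2,1} = 0
G(21) = mex{0,2,2} = 1
Stack A: G(14) = 2.
Stack B: G(21) = 1.
Stack C: G(8) = 1.
Combined Grundy value = 2 ⊕ 1 ⊕ 1 = 2.

2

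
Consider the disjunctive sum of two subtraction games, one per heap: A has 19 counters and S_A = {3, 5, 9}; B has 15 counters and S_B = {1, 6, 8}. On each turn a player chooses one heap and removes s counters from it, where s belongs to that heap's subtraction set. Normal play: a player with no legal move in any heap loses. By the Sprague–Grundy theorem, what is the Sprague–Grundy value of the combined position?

0

Heap A, S = {3, 5, 9}:
G(0) = 0
G(1) = mex{} = 0
G(2) = mex{} = 0
G(3) = mex{0} = 1
G(4) = mex{0} = 1
G(5) = mex{0,0} = 1
G(6) = mex{1,0} = 2
G(7) = mex{1,0} = 2
G(8) = mex{1,1} = 0
G(9) = mex{2,1,0} = 3
G(10) = mex{2,1,0} = 3
G(11) = mex{0,2,0} = 1
G(12) = mex{3,2,1} = 0
G(13) = mex{3,0,1} = 2
G(14) = mex{1,3,1} = 0
G(15) = mex{0,3,2} = 1
G(16) = mex{2,1,2} = 0
G(17) = mex{0,0,0} = 1
G(18) = mex{1,2,3} = 0
G(19) = mex{0,0,3} = 1
G_A(19) = 1.
Heap B, S = {1, 6, 8}:
n :  0  1  2  3  4  5  6  7  8  9 10 11 12 13 14 15
G :  0  1  0  1  0  1  2  0  1  0  1  0  1  2  0  1
G_B(15) = 1.
Combined Grundy value = 1 ⊕ 1 = 0.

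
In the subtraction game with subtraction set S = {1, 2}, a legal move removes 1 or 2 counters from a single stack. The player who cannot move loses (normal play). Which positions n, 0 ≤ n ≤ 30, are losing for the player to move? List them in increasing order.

0, 3, 6, 9, 12, 15, 18, 21, 24, 27, 30

n :  0  1  2  3  4  5  6  7  8  9 10 11 12 13 14 15 16 17 18 19 20 21 22 23 24 25 26 27 28 29 30
G :  0  1  2  0  1  2  0  1  2  0  1  2  0  1  2  0  1  2  0  1  2  0  1  2  0  1  2  0  1  2  0
P-positions are exactly the n with G(n) = 0.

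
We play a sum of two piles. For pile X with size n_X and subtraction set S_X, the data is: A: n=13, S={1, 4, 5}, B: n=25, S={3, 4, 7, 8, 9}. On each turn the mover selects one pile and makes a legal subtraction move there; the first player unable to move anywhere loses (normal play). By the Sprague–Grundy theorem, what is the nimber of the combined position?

3

Pile A, S = {1, 4, 5}:
n :  0  1  2  3  4  5  6  7  8  9 10 11 12 13
G :  0  1  0  1  2  3  2  3  0  1  0  1  2  3
G_A(13) = 3.
Pile B, S = {3, 4, 7, 8, 9}:
n :  0  1  2  3  4  5  6  7  8  9 10 11 12 13 14 15 16 17 18 19 20 21 22 23 24 25
G :  0  0  0  1  1  1  2  2  2  3  3  3  0  0  0  1  1  1  2  2  2  3  3  3  0  0
G_B(25) = 0.
Combined Grundy value = 3 ⊕ 0 = 3.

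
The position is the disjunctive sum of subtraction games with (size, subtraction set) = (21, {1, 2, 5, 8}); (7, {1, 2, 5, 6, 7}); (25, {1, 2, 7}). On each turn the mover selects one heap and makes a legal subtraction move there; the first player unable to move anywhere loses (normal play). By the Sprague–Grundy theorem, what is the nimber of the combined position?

5

Heap A, S = {1, 2, 5, 8}:
G(0) = 0
G(1) = mex{0} = 1
G(2) = mex{1,0} = 2
G(3) = mex{2,1} = 0
G(4) = mex{0,2} = 1
G(5) = mex{1,0,0} = 2
G(6) = mex{2,1,1} = 0
G(7) = mex{0,2,2} = 1
G(8) = mex{1,0,0,0} = 2
G(9) = mex{2,1,1,1} = 0
G(10) = mex{0,2,2,2} = 1
G(11) = mex{1,0,0,0} = 2
G(12) = mex{2,1,1,1} = 0
G(13) = mex{0,2,2,2} = 1
G(14) = mex{1,0,0,0} = 2
G(15) = mex{2,1,1,1} = 0
G(16) = mex{0,2,2,2} = 1
G(17) = mex{1,0,0,0} = 2
G(18) = mex{2,1,1,1} = 0
G(19) = mex{0,2,2,2} = 1
G(20) = mex{1,0,0,0} = 2
G(21) = mex{2,1,1,1} = 0
G_A(21) = 0.
Heap B, S = {1, 2, 5, 6, 7}:
n : 0 1 2 3 4 5 6 7
G : 0 1 2 0 1 2 3 4
G_B(7) = 4.
Heap C, S = {1, 2, 7}:
G(0) = 0
G(1) = mex{0} = 1
G(2) = mex{1,0} = 2
G(3) = mex{2,1} = 0
G(4) = mex{0,2} = 1
G(5) = mex{1,0} = 2
G(6) = mex{2,1} = 0
G(7) = mex{0,2,0} = 1
G(8) = mex{1,0,1} = 2
G(9) = mex{2,1,2} = 0
G(10) = mex{0,2,0} = 1
G(11) = mex{1,0,1} = 2
G(12) = mex{2,1,2} = 0
G(13) = mex{0,2,0} = 1
G(14) = mex{1,0,1} = 2
G(15) = mex{2,1,2} = 0
G(16) = mex{0,2,0} = 1
G(17) = mex{1,0,1} = 2
G(18) = mex{2,1,2} = 0
G(19) = mex{0,2,0} = 1
G(20) = mex{1,0,1} = 2
G(21) = mex{2,1,2} = 0
G(22) = mex{0,2,0} = 1
G(23) = mex{1,0,1} = 2
G(24) = mex{2,1,2} = 0
G(25) = mex{0,2,0} = 1
G_C(25) = 1.
Combined Grundy value = 0 ⊕ 4 ⊕ 1 = 5.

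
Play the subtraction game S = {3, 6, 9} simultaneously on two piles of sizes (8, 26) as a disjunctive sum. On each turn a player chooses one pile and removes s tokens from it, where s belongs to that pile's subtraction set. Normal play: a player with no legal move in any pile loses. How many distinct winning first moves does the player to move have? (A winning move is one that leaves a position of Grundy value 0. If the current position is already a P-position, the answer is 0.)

2

All piles use S = {3, 6, 9}:
n :  0  1  2  3  4  5  6  7  8  9 10 11 12 13 14 15 16 17 18 19 20 21 22 23 24 25 26
G :  0  0  0  1  1  1  2  2  2  3  3  3  0  0  0  1  1  1  2  2  2  3  3  3  0  0  0
Pile A: G(8) = 2.
Pile B: G(26) = 0.
Combined Grundy value = 2 ⊕ 0 = 2.
A winning move leaves total XOR = 0, i.e. changes one component's Grundy value g to g ⊕ X where X is the current total.
Pile A: need g' = 2⊕2 = 0. Options: 8−3→G=1, 8−6→G=0. Hits: 1.
Pile B: need g' = 0⊕2 = 2. Options: 26−3→G=3, 26−6→G=2, 26−9→G=1. Hits: 1.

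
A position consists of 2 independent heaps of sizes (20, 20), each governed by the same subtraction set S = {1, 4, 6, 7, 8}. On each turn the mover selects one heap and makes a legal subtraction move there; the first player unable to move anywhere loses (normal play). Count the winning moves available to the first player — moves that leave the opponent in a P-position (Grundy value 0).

All heaps use S = {1, 4, 6, 7, 8}:
G(0) = 0
G(1) = mex{0} = 1
G(2) = mex{1} = 0
G(3) = mex{0} = 1
G(4) = mex{1,0} = 2
G(5) = mex{2,1} = 0
G(6) = mex{0,0,0} = 1
G(7) = mex{1,1,1,0} = 2
G(8) = mex{2,2,0,1,0} = 3
G(9) = mex{3,0,1,0,1} = 2
G(10) = mex{2,1,2,1,0} = 3
G(11) = mex{3,2,0,2,1} = 4
G(12) = mex{4,3,1,0,2} = 5
G(13) = mex{5,2,2,1,0} = 3
G(14) = mex{3,3,3,2,1} = 0
G(15) = mex{0,4,2,3,2} = 1
G(16) = mex{1,5,3,2,3} = 0
G(17) = mex{0,3,4,3,2} = 1
G(18) = mex{1,0,5,4,3} = 2
G(19) = mex{2,1,3,5,4} = 0
G(20) = mex{0,0,0,3,5} = 1
Heap A: G(20) = 1.
Heap B: G(20) = 1.
Combined Grundy value = 1 ⊕ 1 = 0.
A winning move leaves total XOR = 0, i.e. changes one component's Grundy value g to g ⊕ X where X is the current total.
Heap A: target g' = 1⊕0 = 1, but every legal move changes the Grundy value (mex property), so 0 moves.
Heap B: target g' = 1⊕0 = 1, but every legal move changes the Grundy value (mex property), so 0 moves.

0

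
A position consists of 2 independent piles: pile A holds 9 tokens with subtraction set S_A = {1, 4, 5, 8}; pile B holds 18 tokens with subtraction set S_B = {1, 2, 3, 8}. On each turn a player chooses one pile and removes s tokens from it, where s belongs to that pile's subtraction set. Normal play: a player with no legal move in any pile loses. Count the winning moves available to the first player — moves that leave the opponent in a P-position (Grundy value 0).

Pile A, S = {1, 4, 5, 8}:
G(0) = 0
G(1) = mex{0} = 1
G(2) = mex{1} = 0
G(3) = mex{0} = 1
G(4) = mex{1,0} = 2
G(5) = mex{2,1,0} = 3
G(6) = mex{3,0,1} = 2
G(7) = mex{2,1,0} = 3
G(8) = mex{3,2,1,0} = 4
G(9) = mex{4,3,2,1} = 0
G_A(9) = 0.
Pile B, S = {1, 2, 3, 8}:
n :  0  1  2  3  4  5  6  7  8  9 10 11 12 13 14 15 16 17 18
G :  0  1  2  3  0  1  2  3  4  0  1  2  3  0  1  2  3  4  0
G_B(18) = 0.
Combined Grundy value = 0 ⊕ 0 = 0.
A winning move leaves total XOR = 0, i.e. changes one component's Grundy value g to g ⊕ X where X is the current total.
Pile A: target g' = 0⊕0 = 0, but every legal move changes the Grundy value (mex property), so 0 moves.
Pile B: target g' = 0⊕0 = 0, but every legal move changes the Grundy value (mex property), so 0 moves.

0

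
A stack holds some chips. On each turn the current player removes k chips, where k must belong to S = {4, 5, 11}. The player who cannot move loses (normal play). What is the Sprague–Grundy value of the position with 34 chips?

n :  0  1  2  3  4  5  6  7  8  9 10 11 12 13 14 15 16 17 18 19 20 21 22 23 24 25 26 27 28 29 30 31 32 33 34
G :  0  0  0  0  1  1  1  1  2  0  0  2  3  1  1  3  0  0  0  0  1  1  1  1  2  0  0  2  3  1  1  3  0  0  0

0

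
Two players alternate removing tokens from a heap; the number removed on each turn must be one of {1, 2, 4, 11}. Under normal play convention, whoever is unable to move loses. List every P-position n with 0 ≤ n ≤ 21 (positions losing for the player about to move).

G(0) = 0
G(1) = mex{0} = 1
G(2) = mex{1,0} = 2
G(3) = mex{2,1} = 0
G(4) = mex{0,2,0} = 1
G(5) = mex{1,0,1} = 2
G(6) = mex{2,1,2} = 0
G(7) = mex{0,2,0} = 1
G(8) = mex{1,0,1} = 2
G(9) = mex{2,1,2} = 0
G(10) = mex{0,2,0} = 1
G(11) = mex{1,0,1,0} = 2
G(12) = mex{2,1,2,1} = 0
G(13) = mex{0,2,0,2} = 1
G(14) = mex{1,0,1,0} = 2
G(15) = mex{2,1,2,1} = 0
G(16) = mex{0,2,0,2} = 1
G(17) = mex{1,0,1,0} = 2
G(18) = mex{2,1,2,1} = 0
G(19) = mex{0,2,0,2} = 1
G(20) = mex{1,0,1,0} = 2
G(21) = mex{2,1,2,1} = 0
P-positions are exactly the n with G(n) = 0.

0, 3, 6, 9, 12, 15, 18, 21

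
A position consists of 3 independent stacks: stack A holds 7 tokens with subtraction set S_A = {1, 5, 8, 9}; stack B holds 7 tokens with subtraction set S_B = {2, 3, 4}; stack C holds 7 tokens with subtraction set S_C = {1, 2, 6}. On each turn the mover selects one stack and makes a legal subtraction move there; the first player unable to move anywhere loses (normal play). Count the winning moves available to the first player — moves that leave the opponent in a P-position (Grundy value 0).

4

Stack A, S = {1, 5, 8, 9}:
n : 0 1 2 3 4 5 6 7
G : 0 1 0 1 0 1 0 1
G_A(7) = 1.
Stack B, S = {2, 3, 4}:
G(0) = 0
G(1) = mex{} = 0
G(2) = mex{0} = 1
G(3) = mex{0,0} = 1
G(4) = mex{1,0,0} = 2
G(5) = mex{1,1,0} = 2
G(6) = mex{2,1,1} = 0
G(7) = mex{2,2,1} = 0
G_B(7) = 0.
Stack C, S = {1, 2, 6}:
G(0) = 0
G(1) = mex{0} = 1
G(2) = mex{1,0} = 2
G(3) = mex{2,1} = 0
G(4) = mex{0,2} = 1
G(5) = mex{1,0} = 2
G(6) = mex{2,1,0} = 3
G(7) = mex{3,2,1} = 0
G_C(7) = 0.
Combined Grundy value = 1 ⊕ 0 ⊕ 0 = 1.
A winning move leaves total XOR = 0, i.e. changes one component's Grundy value g to g ⊕ X where X is the current total.
Stack A: need g' = 1⊕1 = 0. Options: 7−1→G=0, 7−5→G=0. Hits: 2.
Stack B: need g' = 0⊕1 = 1. Options: 7−2→G=2, 7−3→G=2, 7−4→G=1. Hits: 1.
Stack C: need g' = 0⊕1 = 1. Options: 7−1→G=3, 7−2→G=2, 7−6→G=1. Hits: 1.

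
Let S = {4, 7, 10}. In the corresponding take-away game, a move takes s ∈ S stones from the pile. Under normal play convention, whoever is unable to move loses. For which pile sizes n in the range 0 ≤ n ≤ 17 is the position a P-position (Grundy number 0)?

n :  0  1  2  3  4  5  6  7  8  9 10 11 12 13 14 15 16 17
G :  0  0  0  0  1  1  1  1  2  2  2  2  3  3  0  0  0  0
P-positions are exactly the n with G(n) = 0.

0, 1, 2, 3, 14, 15, 16, 17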